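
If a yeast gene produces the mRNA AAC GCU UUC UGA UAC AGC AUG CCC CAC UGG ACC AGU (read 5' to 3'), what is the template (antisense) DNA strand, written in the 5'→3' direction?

5'-ACTGGTCCAGTGGGGCATGCTGTATCAGAAAGCGTT-3'

Replace U with T to get the coding DNA strand: AACGCTTTCTGATACAGCATGCCCCACTGGACCAGT. The template strand is its reverse complement (complement TTGCGAAAGACTATGTCGTACGGGGTGACCTGGTCA, then reverse).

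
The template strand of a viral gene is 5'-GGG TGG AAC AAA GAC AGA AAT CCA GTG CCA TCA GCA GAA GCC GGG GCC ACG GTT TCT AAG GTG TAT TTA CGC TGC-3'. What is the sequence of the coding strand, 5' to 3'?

5'-GCAGCGTAAATACACCTTAGAAACCGTGGCCCCGGCTTCTGCTGATGGCACTGGATTTCTGTCTTTGTTCCACCC-3'

The coding strand is complementary and antiparallel to the template: take the complement (A↔T, G↔C) and reverse.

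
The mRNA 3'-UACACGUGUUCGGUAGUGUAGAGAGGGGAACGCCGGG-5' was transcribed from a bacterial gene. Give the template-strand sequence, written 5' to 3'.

5'-ATGTGCACAAGCCATCACATCTCTCCCCTTGCGGCCC-3'

Written 5'→3' the mRNA is GGGCCGCAAGGGGAGAGAUGUGAUGGCUUGUGCACAU, so the coding DNA strand is GGGCCGCAAGGGGAGAGATGTGATGGCTTGTGCACAT. The template is its reverse complement.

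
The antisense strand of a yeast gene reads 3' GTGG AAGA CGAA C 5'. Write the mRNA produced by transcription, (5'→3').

Reading the template 3'→5' as shown, RNA polymerase pairs each base (A→U, T→A, G↔C) to build mRNA 5'→3' directly.

5′-CACCUUCUGCUUG-3′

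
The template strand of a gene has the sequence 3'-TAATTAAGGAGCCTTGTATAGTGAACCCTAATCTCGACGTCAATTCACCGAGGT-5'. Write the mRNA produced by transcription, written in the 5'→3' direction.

5'-AUUAAUUCCUCGGAACAUAUCACUUGGGAUUAGAGCUGCAGUUAAGUGGCUCCA-3'

Reading the template 3'→5' as shown, RNA polymerase pairs each base (A→U, T→A, G↔C) to build mRNA 5'→3' directly.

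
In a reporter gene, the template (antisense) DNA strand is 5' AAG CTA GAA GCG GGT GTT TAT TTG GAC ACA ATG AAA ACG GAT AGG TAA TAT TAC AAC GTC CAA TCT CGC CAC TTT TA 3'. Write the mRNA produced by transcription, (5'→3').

The mRNA has the sequence of the coding strand (reverse complement of the template) with T→U. Reverse complement of AAGCTAGAAGCGGGTGTTTATTTGGACACAATGAAAACGGATAGGTAATATTACAACGTCCAATCTCGCCACTTTTA is TAAAAGTGGCGAGATTGGACGTTGTAATATTACCTATCCGTTTTCATTGTGTCCAAATAAACACCCGCTTCTAGCTT; then T→U.

5'-UAAAAGUGGCGAGAUUGGACGUUGUAAUAUUACCUAUCCGUUUUCAUUGUGUCCAAAUAAACACCCGCUUCUAGCUU-3'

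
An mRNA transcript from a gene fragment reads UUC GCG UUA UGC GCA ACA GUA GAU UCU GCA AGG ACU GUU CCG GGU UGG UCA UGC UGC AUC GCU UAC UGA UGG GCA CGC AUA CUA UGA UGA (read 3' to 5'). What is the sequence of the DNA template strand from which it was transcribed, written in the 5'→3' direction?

Written 5'→3' the mRNA is AGUAGUAUCAUACGCACGGGUAGUCAUUCGCUACGUCGUACUGGUUGGGCCUUGUCAGGAACGUCUUAGAUGACAACGCGUAUUGCGCUU, so the coding DNA strand is AGTAGTATCATACGCACGGGTAGTCATTCGCTACGTCGTACTGGTTGGGCCTTGTCAGGAACGTCTTAGATGACAACGCGTATTGCGCTT. The template is its reverse complement.

5'-AAGCGCAATACGCGTTGTCATCTAAGACGTTCCTGACAAGGCCCAACCAGTACGACGTAGCGAATGACTACCCGTGCGTATGATACTACT-3'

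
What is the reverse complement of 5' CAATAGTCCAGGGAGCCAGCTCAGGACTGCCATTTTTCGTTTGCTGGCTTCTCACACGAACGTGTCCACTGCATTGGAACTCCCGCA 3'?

Reading the sequence 3'→5' and pairing each base (A↔T, G↔C) gives the reverse complement directly.

5'-TGCGGGAGTTCCAATGCAGTGGACACGTTCGTGTGAGAAGCCAGCAAACGAAAAATGGCAGTCCTGAGCTGGCTCCCTGGACTATTG-3'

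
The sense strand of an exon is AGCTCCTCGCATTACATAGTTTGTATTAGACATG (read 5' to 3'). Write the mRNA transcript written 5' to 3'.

5′-AGCUCCUCGCAUUACAUAGUUUGUAUUAGACAUG-3′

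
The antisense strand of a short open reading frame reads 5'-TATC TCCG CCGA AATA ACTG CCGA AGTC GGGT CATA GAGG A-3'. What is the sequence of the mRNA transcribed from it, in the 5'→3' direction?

5'-UCCUCUAUGACCCGACUUCGGCAGUUAUUUCGGCGGAGAUA-3'

RNA polymerase reads the template 3'→5' and synthesizes mRNA 5'→3' by base-pairing (A→U, T→A, G↔C). The complement of the template is ATAGAGGCGGCTTTATTGACGGCTTCAGCCCAGTATCTCCT; antiparallel, so 5'→3' the coding strand is TCCTCTATGACCCGACTTCGGCAGTTATTTCGGCGGAGATA. Replace T with U for the mRNA.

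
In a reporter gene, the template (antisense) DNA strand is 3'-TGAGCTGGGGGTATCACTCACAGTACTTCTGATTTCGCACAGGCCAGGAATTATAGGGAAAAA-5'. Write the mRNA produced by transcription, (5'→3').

Reading the template 3'→5' as shown, RNA polymerase pairs each base (A→U, T→A, G↔C) to build mRNA 5'→3' directly.

5'-ACUCGACCCCCAUAGUGAGUGUCAUGAAGACUAAAGCGUGUCCGGUCCUUAAUAUCCCUUUUU-3'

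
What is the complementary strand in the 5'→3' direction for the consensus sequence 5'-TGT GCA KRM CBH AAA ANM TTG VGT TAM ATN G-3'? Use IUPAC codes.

Standard pairs A↔T, G↔C; ambiguity codes pair R↔Y, M↔K, B↔V, H↔D, N↔N. Complement (ACACGTMYKGVDTTTTNKAACBCAATKTANC), then reverse for 5'→3'.

5'-CNATKTAACBCAAKNTTTTDVGKYMTGCACA-3'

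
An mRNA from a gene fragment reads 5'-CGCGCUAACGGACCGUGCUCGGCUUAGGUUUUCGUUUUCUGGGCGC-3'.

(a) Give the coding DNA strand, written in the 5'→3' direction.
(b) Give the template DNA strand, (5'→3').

(a) 5′-CGCGCTAACGGACCGTGCTCGGCTTAGGTTTTCGTTTTCTGGGCGC-3′
(b) 5'-GCGCCCAGAAAACGAAAACCTAAGCCGAGCACGGTCCGTTAGCGCG-3'

(a) The coding strand matches the mRNA with U→T.
(b) The template strand is the reverse complement of the coding strand.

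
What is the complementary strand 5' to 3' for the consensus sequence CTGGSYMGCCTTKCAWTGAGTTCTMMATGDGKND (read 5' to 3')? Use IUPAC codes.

5'-HNMCHCATKKAGAACTCAWTGMAAGGCKRSCCAG-3'

Standard pairs A↔T, G↔C; ambiguity codes pair Y↔R, M↔K, W↔W, S↔S, D↔H, N↔N. Complement (GACCSRKCGGAAMGTWACTCAAGAKKTACHCMNH), then reverse for 5'→3'.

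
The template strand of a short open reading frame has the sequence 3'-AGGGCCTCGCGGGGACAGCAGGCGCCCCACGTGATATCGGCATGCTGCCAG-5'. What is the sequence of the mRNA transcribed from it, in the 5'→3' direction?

5'-UCCCGGAGCGCCCCUGUCGUCCGCGGGGUGCACUAUAGCCGUACGACGGUC-3'

Reading the template 3'→5' as shown, RNA polymerase pairs each base (A→U, T→A, G↔C) to build mRNA 5'→3' directly.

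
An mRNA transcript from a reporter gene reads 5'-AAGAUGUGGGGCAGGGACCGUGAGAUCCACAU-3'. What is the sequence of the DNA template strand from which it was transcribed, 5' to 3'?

5'-ATGTGGATCTCACGGTCCCTGCCCCACATCTT-3'

Replace U with T to get the coding DNA strand: AAGATGTGGGGCAGGGACCGTGAGATCCACAT. The template strand is its reverse complement (complement TTCTACACCCCGTCCCTGGCACTCTAGGTGTA, then reverse).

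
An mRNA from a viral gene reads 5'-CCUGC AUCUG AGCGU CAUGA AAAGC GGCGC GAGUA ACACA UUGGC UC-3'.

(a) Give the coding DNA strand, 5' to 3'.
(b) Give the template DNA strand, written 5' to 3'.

(a) 5'-CCTGCATCTGAGCGTCATGAAAAGCGGCGCGAGTAACACATTGGCTC-3'
(b) 5'-GAGCCAATGTGTTACTCGCGCCGCTTTTCATGACGCTCAGATGCAGG-3'

(a) The coding strand matches the mRNA with U→T.
(b) The template strand is the reverse complement of the coding strand.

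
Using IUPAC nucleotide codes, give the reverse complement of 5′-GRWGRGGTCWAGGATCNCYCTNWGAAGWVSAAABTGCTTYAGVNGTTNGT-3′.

Standard pairs A↔T, G↔C; ambiguity codes pair R↔Y, W↔W, S↔S, B↔V, N↔N. Complement (CYWCYCCAGWTCCTAGNGRGANWCTTCWBSTTTVACGAARTCBNCAANCA), then reverse for 5'→3'.

5′-ACNAACNBCTRAAGCAVTTTSBWCTTCWNAGRGNGATCCTWGACCYCWYC-3′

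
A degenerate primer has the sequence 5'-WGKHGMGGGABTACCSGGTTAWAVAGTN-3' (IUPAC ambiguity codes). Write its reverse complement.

5′-NACTBTWTAACCSGGTAVTCCCKCDMCW-3′

Standard pairs A↔T, G↔C; ambiguity codes pair M↔K, W↔W, S↔S, B↔V, H↔D, N↔N. Complement (WCMDCKCCCTVATGGSCCAATWTBTCAN), then reverse for 5'→3'.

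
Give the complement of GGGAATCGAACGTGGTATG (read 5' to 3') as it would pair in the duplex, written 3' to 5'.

Base-pairing A↔T, G↔C gives the complement. The complementary strand is antiparallel, so paired with a 5'→3' strand it runs 3'→5'.

3'-CCCTTAGCTTGCACCATAC-5'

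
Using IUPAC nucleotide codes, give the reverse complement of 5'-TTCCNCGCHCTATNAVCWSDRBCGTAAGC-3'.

Standard pairs A↔T, G↔C; ambiguity codes pair R↔Y, W↔W, S↔S, B↔V, D↔H, N↔N. Complement (AAGGNGCGDGATANTBGWSHYVGCATTCG), then reverse for 5'→3'.

5'-GCTTACGVYHSWGBTNATAGDGCGNGGAA-3'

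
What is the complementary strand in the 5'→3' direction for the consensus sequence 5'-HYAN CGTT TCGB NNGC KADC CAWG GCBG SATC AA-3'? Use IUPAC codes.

5′-TTGATSCVGCCWTGGHTMGCNNVCGAAACGNTRD-3′

Standard pairs A↔T, G↔C; ambiguity codes pair Y↔R, K↔M, W↔W, S↔S, B↔V, D↔H, N↔N. Complement (DRTNGCAAAGCVNNCGMTHGGTWCCGVCSTAGTT), then reverse for 5'→3'.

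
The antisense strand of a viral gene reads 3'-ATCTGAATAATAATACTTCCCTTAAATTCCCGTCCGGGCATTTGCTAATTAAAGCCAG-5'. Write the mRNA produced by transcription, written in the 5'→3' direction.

Reading the template 3'→5' as shown, RNA polymerase pairs each base (A→U, T→A, G↔C) to build mRNA 5'→3' directly.

5'-UAGACUUAUUAUUAUGAAGGGAAUUUAAGGGCAGGCCCGUAAACGAUUAAUUUCGGUC-3'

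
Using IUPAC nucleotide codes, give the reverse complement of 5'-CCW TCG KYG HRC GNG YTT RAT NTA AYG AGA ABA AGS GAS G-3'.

5'-CSTCSCTTVTTCTCRTTANATYAARCNCGYDCRMCGAWGG-3'

Standard pairs A↔T, G↔C; ambiguity codes pair R↔Y, K↔M, W↔W, S↔S, B↔V, H↔D, N↔N. Complement (GGWAGCMRCDYGCNCRAAYTANATTRCTCTTVTTCSCTSC), then reverse for 5'→3'.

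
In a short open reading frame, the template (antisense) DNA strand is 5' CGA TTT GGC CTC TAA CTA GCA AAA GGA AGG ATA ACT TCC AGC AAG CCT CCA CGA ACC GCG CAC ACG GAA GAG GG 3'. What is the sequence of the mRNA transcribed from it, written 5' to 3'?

The mRNA has the sequence of the coding strand (reverse complement of the template) with T→U. Reverse complement of CGATTTGGCCTCTAACTAGCAAAAGGAAGGATAACTTCCAGCAAGCCTCCACGAACCGCGCACACGGAAGAGGG is CCCTCTTCCGTGTGCGCGGTTCGTGGAGGCTTGCTGGAAGTTATCCTTCCTTTTGCTAGTTAGAGGCCAAATCG; then T→U.

5'-CCCUCUUCCGUGUGCGCGGUUCGUGGAGGCUUGCUGGAAGUUAUCCUUCCUUUUGCUAGUUAGAGGCCAAAUCG-3'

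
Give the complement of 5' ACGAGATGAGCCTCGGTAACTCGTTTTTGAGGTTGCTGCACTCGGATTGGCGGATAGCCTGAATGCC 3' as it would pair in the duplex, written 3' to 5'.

Base-pairing A↔T, G↔C gives the complement. The complementary strand is antiparallel, so paired with a 5'→3' strand it runs 3'→5'.

3'-TGCTCTACTCGGAGCCATTGAGCAAAAACTCCAACGACGTGAGCCTAACCGCCTATCGGACTTACGG-5'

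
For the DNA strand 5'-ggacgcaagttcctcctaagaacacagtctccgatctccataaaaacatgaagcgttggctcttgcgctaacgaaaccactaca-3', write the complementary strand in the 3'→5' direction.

3'-CCTGCGTTCAAGGAGGATTCTTGTGTCAGAGGCTAGAGGTATTTTTGTACTTCGCAACCGAGAACGCGATTGCTTTGGTGATGT-5'

Base-pairing A↔T, G↔C gives the complement. The complementary strand is antiparallel, so paired with a 5'→3' strand it runs 3'→5'.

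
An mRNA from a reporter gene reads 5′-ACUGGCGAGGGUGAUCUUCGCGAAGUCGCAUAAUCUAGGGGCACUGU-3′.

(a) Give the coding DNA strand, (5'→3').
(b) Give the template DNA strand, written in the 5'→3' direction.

(a) 5'-ACTGGCGAGGGTGATCTTCGCGAAGTCGCATAATCTAGGGGCACTGT-3'
(b) 5′-ACAGTGCCCCTAGATTATGCGACTTCGCGAAGATCACCCTCGCCAGT-3′

(a) The coding strand matches the mRNA with U→T.
(b) The template strand is the reverse complement of the coding strand.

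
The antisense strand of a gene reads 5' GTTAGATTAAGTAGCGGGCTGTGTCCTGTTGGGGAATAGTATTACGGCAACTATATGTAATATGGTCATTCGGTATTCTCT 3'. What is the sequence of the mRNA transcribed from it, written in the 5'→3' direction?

5'-AGAGAAUACCGAAUGACCAUAUUACAUAUAGUUGCCGUAAUACUAUUCCCCAACAGGACACAGCCCGCUACUUAAUCUAAC-3'

RNA polymerase reads the template 3'→5' and synthesizes mRNA 5'→3' by base-pairing (A→U, T→A, G↔C). The complement of the template is CAATCTAATTCATCGCCCGACACAGGACAACCCCTTATCATAATGCCGTTGATATACATTATACCAGTAAGCCATAAGAGA; antiparallel, so 5'→3' the coding strand is AGAGAATACCGAATGACCATATTACATATAGTTGCCGTAATACTATTCCCCAACAGGACACAGCCCGCTACTTAATCTAAC. Replace T with U for the mRNA.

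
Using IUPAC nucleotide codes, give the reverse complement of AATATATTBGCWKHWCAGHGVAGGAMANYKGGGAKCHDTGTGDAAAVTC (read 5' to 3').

Standard pairs A↔T, G↔C; ambiguity codes pair Y↔R, M↔K, W↔W, B↔V, D↔H, N↔N. Complement (TTATATAAVCGWMDWGTCDCBTCCTKTNRMCCCTMGDHACACHTTTBAG), then reverse for 5'→3'.

5'-GABTTTHCACAHDGMTCCCMRNTKTCCTBCDCTGWDMWGCVAATATATT-3'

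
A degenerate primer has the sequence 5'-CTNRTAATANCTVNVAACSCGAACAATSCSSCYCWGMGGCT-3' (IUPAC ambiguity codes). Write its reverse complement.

Standard pairs A↔T, G↔C; ambiguity codes pair R↔Y, M↔K, W↔W, S↔S, V↔B, N↔N. Complement (GANYATTATNGABNBTTGSGCTTGTTASGSSGRGWCKCCGA), then reverse for 5'→3'.

5′-AGCCKCWGRGSSGSATTGTTCGSGTTBNBAGNTATTAYNAG-3′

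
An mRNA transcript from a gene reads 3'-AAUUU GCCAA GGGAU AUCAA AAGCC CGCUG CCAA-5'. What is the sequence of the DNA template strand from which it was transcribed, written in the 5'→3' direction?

5'-TTAAACGGTTCCCTATAGTTTTCGGGCGACGGTT-3'

Written 5'→3' the mRNA is AACCGUCGCCCGAAAACUAUAGGGAACCGUUUAA, so the coding DNA strand is AACCGTCGCCCGAAAACTATAGGGAACCGTTTAA. The template is its reverse complement.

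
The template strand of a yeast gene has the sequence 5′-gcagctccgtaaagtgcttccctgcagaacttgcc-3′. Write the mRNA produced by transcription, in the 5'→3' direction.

5′-GGCAAGUUCUGCAGGGAAGCACUUUACGGAGCUGC-3′

RNA polymerase reads the template 3'→5' and synthesizes mRNA 5'→3' by base-pairing (A→U, T→A, G↔C). The complement of the template is CGTCGAGGCATTTCACGAAGGGACGTCTTGAACGG; antiparallel, so 5'→3' the coding strand is GGCAAGTTCTGCAGGGAAGCACTTTACGGAGCTGC. Replace T with U for the mRNA.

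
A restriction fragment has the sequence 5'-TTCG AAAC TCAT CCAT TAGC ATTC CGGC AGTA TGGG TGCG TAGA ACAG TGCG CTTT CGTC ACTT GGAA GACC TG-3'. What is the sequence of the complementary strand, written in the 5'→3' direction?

5'-CAGGTCTTCCAAGTGACGAAAGCGCACTGTTCTACGCACCCATACTGCCGGAATGCTAATGGATGAGTTTCGAA-3'

Pairing A↔T and G↔C gives AAGCTTTGAGTAGGTAATCGTAAGGCCGTCATACCCACGCATCTTGTCACGCGAAAGCAGTGAACCTTCTGGAC, running 3'→5'. Reverse for the 5'→3' convention.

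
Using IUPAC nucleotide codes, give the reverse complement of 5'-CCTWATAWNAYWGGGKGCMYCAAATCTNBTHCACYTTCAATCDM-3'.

Standard pairs A↔T, G↔C; ambiguity codes pair Y↔R, M↔K, W↔W, B↔V, D↔H, N↔N. Complement (GGAWTATWNTRWCCCMCGKRGTTTAGANVADGTGRAAGTTAGHK), then reverse for 5'→3'.

5'-KHGATTGAARGTGDAVNAGATTTGRKGCMCCCWRTNWTATWAGG-3'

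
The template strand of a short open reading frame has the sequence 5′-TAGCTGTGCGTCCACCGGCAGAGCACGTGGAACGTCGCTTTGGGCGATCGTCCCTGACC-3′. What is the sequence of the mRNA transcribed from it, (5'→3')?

The mRNA has the sequence of the coding strand (reverse complement of the template) with T→U. Reverse complement of TAGCTGTGCGTCCACCGGCAGAGCACGTGGAACGTCGCTTTGGGCGATCGTCCCTGACC is GGTCAGGGACGATCGCCCAAAGCGACGTTCCACGTGCTCTGCCGGTGGACGCACAGCTA; then T→U.

5′-GGUCAGGGACGAUCGCCCAAAGCGACGUUCCACGUGCUCUGCCGGUGGACGCACAGCUA-3′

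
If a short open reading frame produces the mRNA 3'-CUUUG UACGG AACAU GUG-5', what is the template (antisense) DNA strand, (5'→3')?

Written 5'→3' the mRNA is GUGUACAAGGCAUGUUUC, so the coding DNA strand is GTGTACAAGGCATGTTTC. The template is its reverse complement.

5'-GAAACATGCCTTGTACAC-3'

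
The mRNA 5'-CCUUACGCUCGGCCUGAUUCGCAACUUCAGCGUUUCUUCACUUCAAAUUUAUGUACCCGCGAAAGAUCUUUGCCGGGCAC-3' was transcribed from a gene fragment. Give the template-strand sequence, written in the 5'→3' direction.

Replace U with T to get the coding DNA strand: CCTTACGCTCGGCCTGATTCGCAACTTCAGCGTTTCTTCACTTCAAATTTATGTACCCGCGAAAGATCTTTGCCGGGCAC. The template strand is its reverse complement (complement GGAATGCGAGCCGGACTAAGCGTTGAAGTCGCAAAGAAGTGAAGTTTAAATACATGGGCGCTTTCTAGAAACGGCCCGTG, then reverse).

5'-GTGCCCGGCAAAGATCTTTCGCGGGTACATAAATTTGAAGTGAAGAAACGCTGAAGTTGCGAATCAGGCCGAGCGTAAGG-3'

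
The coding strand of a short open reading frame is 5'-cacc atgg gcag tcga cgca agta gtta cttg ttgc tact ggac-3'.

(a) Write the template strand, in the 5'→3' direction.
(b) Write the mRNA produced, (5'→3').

(a) 5'-GTCCAGTAGCAACAAGTAACTACTTGCGTCGACTGCCCATGGTG-3'
(b) 5'-CACCAUGGGCAGUCGACGCAAGUAGUUACUUGUUGCUACUGGAC-3'

(a) The template strand is the reverse complement of the coding strand: complement GTGGTACCCGTCAGCTGCGTTCATCAATGAACAACGATGACCTG, then reverse.
(b) mRNA matches the coding strand with T→U.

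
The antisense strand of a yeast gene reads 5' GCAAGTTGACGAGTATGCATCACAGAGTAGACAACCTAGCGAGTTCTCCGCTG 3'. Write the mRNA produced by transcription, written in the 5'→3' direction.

RNA polymerase reads the template 3'→5' and synthesizes mRNA 5'→3' by base-pairing (A→U, T→A, G↔C). The complement of the template is CGTTCAACTGCTCATACGTAGTGTCTCATCTGTTGGATCGCTCAAGAGGCGAC; antiparallel, so 5'→3' the coding strand is CAGCGGAGAACTCGCTAGGTTGTCTACTCTGTGATGCATACTCGTCAACTTGC. Replace T with U for the mRNA.

5'-CAGCGGAGAACUCGCUAGGUUGUCUACUCUGUGAUGCAUACUCGUCAACUUGC-3'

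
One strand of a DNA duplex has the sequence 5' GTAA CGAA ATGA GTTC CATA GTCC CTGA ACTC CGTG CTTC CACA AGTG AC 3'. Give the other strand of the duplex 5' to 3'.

5'-GTCACTTGTGGAAGCACGGAGTTCAGGGACTATGGAACTCATTTCGTTAC-3'

Pairing A↔T and G↔C gives CATTGCTTTACTCAAGGTATCAGGGACTTGAGGCACGAAGGTGTTCACTG, running 3'→5'. Reverse for the 5'→3' convention.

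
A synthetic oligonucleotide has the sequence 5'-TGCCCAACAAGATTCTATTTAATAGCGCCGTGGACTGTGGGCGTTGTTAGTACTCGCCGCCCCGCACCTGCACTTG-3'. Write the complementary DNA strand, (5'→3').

5'-CAAGTGCAGGTGCGGGGCGGCGAGTACTAACAACGCCCACAGTCCACGGCGCTATTAAATAGAATCTTGTTGGGCA-3'

Pairing A↔T and G↔C gives ACGGGTTGTTCTAAGATAAATTATCGCGGCACCTGACACCCGCAACAATCATGAGCGGCGGGGCGTGGACGTGAAC, running 3'→5'. Reverse for the 5'→3' convention.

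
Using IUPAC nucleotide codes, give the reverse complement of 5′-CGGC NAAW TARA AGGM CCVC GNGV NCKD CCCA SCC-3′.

Standard pairs A↔T, G↔C; ambiguity codes pair R↔Y, M↔K, W↔W, S↔S, D↔H, V↔B, N↔N. Complement (GCCGNTTWATYTTCCKGGBGCNCBNGMHGGGTSGG), then reverse for 5'→3'.

5'-GGSTGGGHMGNBCNCGBGGKCCTTYTAWTTNGCCG-3'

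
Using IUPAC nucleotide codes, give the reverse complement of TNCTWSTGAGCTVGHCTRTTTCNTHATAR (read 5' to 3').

Standard pairs A↔T, G↔C; ambiguity codes pair R↔Y, W↔W, S↔S, H↔D, V↔B, N↔N. Complement (ANGAWSACTCGABCDGAYAAAGNADTATY), then reverse for 5'→3'.

5'-YTATDANGAAAYAGDCBAGCTCASWAGNA-3'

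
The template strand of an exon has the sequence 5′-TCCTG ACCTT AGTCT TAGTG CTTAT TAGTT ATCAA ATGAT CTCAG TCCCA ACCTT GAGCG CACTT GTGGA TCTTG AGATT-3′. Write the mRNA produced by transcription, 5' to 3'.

RNA polymerase reads the template 3'→5' and synthesizes mRNA 5'→3' by base-pairing (A→U, T→A, G↔C). The complement of the template is AGGACTGGAATCAGAATCACGAATAATCAATAGTTTACTAGAGTCAGGGTTGGAACTCGCGTGAACACCTAGAACTCTAA; antiparallel, so 5'→3' the coding strand is AATCTCAAGATCCACAAGTGCGCTCAAGGTTGGGACTGAGATCATTTGATAACTAATAAGCACTAAGACTAAGGTCAGGA. Replace T with U for the mRNA.

5'-AAUCUCAAGAUCCACAAGUGCGCUCAAGGUUGGGACUGAGAUCAUUUGAUAACUAAUAAGCACUAAGACUAAGGUCAGGA-3'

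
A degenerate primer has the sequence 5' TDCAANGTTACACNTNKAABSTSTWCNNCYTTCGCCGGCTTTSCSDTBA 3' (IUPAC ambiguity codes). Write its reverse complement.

Standard pairs A↔T, G↔C; ambiguity codes pair Y↔R, K↔M, W↔W, S↔S, B↔V, D↔H, N↔N. Complement (AHGTTNCAATGTGNANMTTVSASAWGNNGRAAGCGGCCGAAASGSHAVT), then reverse for 5'→3'.

5'-TVAHSGSAAAGCCGGCGAARGNNGWASASVTTMNANGTGTAACNTTGHA-3'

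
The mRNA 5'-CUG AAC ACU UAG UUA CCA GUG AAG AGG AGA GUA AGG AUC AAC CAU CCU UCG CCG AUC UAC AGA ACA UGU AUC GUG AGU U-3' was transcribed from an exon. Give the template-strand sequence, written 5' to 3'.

Replace U with T to get the coding DNA strand: CTGAACACTTAGTTACCAGTGAAGAGGAGAGTAAGGATCAACCATCCTTCGCCGATCTACAGAACATGTATCGTGAGTT. The template strand is its reverse complement (complement GACTTGTGAATCAATGGTCACTTCTCCTCTCATTCCTAGTTGGTAGGAAGCGGCTAGATGTCTTGTACATAGCACTCAA, then reverse).

5'-AACTCACGATACATGTTCTGTAGATCGGCGAAGGATGGTTGATCCTTACTCTCCTCTTCACTGGTAACTAAGTGTTCAG-3'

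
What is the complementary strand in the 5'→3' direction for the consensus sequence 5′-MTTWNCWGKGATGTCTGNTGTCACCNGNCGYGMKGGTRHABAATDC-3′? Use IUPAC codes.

Standard pairs A↔T, G↔C; ambiguity codes pair R↔Y, M↔K, W↔W, B↔V, D↔H, N↔N. Complement (KAAWNGWCMCTACAGACNACAGTGGNCNGCRCKMCCAYDTVTTAHG), then reverse for 5'→3'.

5'-GHATTVTDYACCMKCRCGNCNGGTGACANCAGACATCMCWGNWAAK-3'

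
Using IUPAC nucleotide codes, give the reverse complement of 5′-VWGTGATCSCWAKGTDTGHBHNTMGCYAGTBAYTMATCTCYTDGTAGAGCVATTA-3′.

Standard pairs A↔T, G↔C; ambiguity codes pair Y↔R, M↔K, W↔W, S↔S, B↔V, D↔H, N↔N. Complement (BWCACTAGSGWTMCAHACDVDNAKCGRTCAVTRAKTAGAGRAHCATCTCGBTAAT), then reverse for 5'→3'.

5'-TAATBGCTCTACHARGAGATKARTVACTRGCKANDVDCAHACMTWGSGATCACWB-3'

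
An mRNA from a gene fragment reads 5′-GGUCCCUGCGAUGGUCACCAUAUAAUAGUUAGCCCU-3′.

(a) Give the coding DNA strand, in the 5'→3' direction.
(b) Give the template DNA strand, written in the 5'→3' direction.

(a) The coding strand matches the mRNA with U→T.
(b) The template strand is the reverse complement of the coding strand.

(a) 5'-GGTCCCTGCGATGGTCACCATATAATAGTTAGCCCT-3'
(b) 5′-AGGGCTAACTATTATATGGTGACCATCGCAGGGACC-3′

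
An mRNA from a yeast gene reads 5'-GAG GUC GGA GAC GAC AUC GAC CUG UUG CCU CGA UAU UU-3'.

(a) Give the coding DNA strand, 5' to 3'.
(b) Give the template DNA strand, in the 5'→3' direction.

(a) 5'-GAGGTCGGAGACGACATCGACCTGTTGCCTCGATATTT-3'
(b) 5′-AAATATCGAGGCAACAGGTCGATGTCGTCTCCGACCTC-3′

(a) The coding strand matches the mRNA with U→T.
(b) The template strand is the reverse complement of the coding strand.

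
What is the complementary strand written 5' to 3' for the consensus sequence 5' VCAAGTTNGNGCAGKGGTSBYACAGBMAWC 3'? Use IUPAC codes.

5'-GWTKVCTGTRVSACCMCTGCNCNAACTTGB-3'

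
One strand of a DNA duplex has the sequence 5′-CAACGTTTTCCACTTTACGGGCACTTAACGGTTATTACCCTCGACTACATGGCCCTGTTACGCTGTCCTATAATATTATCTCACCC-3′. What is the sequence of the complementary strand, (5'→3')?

5'-GGGTGAGATAATATTATAGGACAGCGTAACAGGGCCATGTAGTCGAGGGTAATAACCGTTAAGTGCCCGTAAAGTGGAAAACGTTG-3'

Pairing A↔T and G↔C gives GTTGCAAAAGGTGAAATGCCCGTGAATTGCCAATAATGGGAGCTGATGTACCGGGACAATGCGACAGGATATTATAATAGAGTGGG, running 3'→5'. Reverse for the 5'→3' convention.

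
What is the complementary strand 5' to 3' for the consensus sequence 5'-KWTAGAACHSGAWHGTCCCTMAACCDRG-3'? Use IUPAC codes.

Standard pairs A↔T, G↔C; ambiguity codes pair R↔Y, M↔K, W↔W, S↔S, D↔H. Complement (MWATCTTGDSCTWDCAGGGAKTTGGHYC), then reverse for 5'→3'.

5′-CYHGGTTKAGGGACDWTCSDGTTCTAWM-3′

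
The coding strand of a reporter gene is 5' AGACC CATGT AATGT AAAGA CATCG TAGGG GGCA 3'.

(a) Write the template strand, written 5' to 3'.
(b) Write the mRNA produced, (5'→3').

(a) The template strand is the reverse complement of the coding strand: complement TCTGGGTACATTACATTTCTGTAGCATCCCCCGT, then reverse.
(b) mRNA matches the coding strand with T→U.

(a) 5'-TGCCCCCTACGATGTCTTTACATTACATGGGTCT-3'
(b) 5'-AGACCCAUGUAAUGUAAAGACAUCGUAGGGGGCA-3'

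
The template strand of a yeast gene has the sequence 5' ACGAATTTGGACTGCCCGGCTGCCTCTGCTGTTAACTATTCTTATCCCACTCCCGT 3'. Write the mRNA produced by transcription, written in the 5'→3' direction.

5'-ACGGGAGUGGGAUAAGAAUAGUUAACAGCAGAGGCAGCCGGGCAGUCCAAAUUCGU-3'

RNA polymerase reads the template 3'→5' and synthesizes mRNA 5'→3' by base-pairing (A→U, T→A, G↔C). The complement of the template is TGCTTAAACCTGACGGGCCGACGGAGACGACAATTGATAAGAATAGGGTGAGGGCA; antiparallel, so 5'→3' the coding strand is ACGGGAGTGGGATAAGAATAGTTAACAGCAGAGGCAGCCGGGCAGTCCAAATTCGT. Replace T with U for the mRNA.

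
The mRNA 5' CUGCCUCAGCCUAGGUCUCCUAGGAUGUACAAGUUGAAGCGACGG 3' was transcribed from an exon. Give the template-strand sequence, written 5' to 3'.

5'-CCGTCGCTTCAACTTGTACATCCTAGGAGACCTAGGCTGAGGCAG-3'

Replace U with T to get the coding DNA strand: CTGCCTCAGCCTAGGTCTCCTAGGATGTACAAGTTGAAGCGACGG. The template strand is its reverse complement (complement GACGGAGTCGGATCCAGAGGATCCTACATGTTCAACTTCGCTGCC, then reverse).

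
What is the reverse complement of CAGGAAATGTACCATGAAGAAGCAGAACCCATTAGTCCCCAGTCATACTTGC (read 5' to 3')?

Complement each base (A↔T, G↔C): GTCCTTTACATGGTACTTCTTCGTCTTGGGTAATCAGGGGTCAGTATGAACG. Then reverse.

5'-GCAAGTATGACTGGGGACTAATGGGTTCTGCTTCTTCATGGTACATTTCCTG-3'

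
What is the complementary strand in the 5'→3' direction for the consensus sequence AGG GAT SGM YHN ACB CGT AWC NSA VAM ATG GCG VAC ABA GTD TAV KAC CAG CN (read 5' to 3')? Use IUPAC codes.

5′-NGCTGGTMBTAHACTVTGTBCGCCATKTBTSNGWTACGVGTNDRKCSATCCCT-3′

Standard pairs A↔T, G↔C; ambiguity codes pair Y↔R, M↔K, W↔W, S↔S, B↔V, D↔H, N↔N. Complement (TCCCTASCKRDNTGVGCATWGNSTBTKTACCGCBTGTVTCAHATBMTGGTCGN), then reverse for 5'→3'.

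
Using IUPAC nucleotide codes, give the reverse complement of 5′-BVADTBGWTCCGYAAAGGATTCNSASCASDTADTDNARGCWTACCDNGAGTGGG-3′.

5'-CCCACTCNHGGTAWGCYTNHAHTAHSTGSTSNGAATCCTTTRCGGAWCVAHTBV-3'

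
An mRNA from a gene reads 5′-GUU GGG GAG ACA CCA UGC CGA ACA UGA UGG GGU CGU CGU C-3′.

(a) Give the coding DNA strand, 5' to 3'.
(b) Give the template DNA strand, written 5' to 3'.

(a) The coding strand matches the mRNA with U→T.
(b) The template strand is the reverse complement of the coding strand.

(a) 5'-GTTGGGGAGACACCATGCCGAACATGATGGGGTCGTCGTC-3'
(b) 5'-GACGACGACCCCATCATGTTCGGCATGGTGTCTCCCCAAC-3'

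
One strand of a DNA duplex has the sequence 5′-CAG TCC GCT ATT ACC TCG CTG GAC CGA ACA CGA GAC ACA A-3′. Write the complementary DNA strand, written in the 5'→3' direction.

5'-TTGTGTCTCGTGTTCGGTCCAGCGAGGTAATAGCGGACTG-3'

The complement of CAGTCCGCTATTACCTCGCTGGACCGAACACGAGACACAA is GTCAGGCGATAATGGAGCGACCTGGCTTGTGCTCTGTGTT (A↔T, G↔C). DNA strands are antiparallel, so the complementary strand runs 3'→5'; reversing gives the 5'→3' form.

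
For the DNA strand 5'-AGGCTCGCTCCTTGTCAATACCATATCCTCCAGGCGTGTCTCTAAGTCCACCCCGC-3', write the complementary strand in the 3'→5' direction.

3'-TCCGAGCGAGGAACAGTTATGGTATAGGAGGTCCGCACAGAGATTCAGGTGGGGCG-5'

Base-pairing A↔T, G↔C gives the complement. The complementary strand is antiparallel, so paired with a 5'→3' strand it runs 3'→5'.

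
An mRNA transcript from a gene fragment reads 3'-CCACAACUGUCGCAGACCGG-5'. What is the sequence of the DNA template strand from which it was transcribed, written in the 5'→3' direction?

Written 5'→3' the mRNA is GGCCAGACGCUGUCAACACC, so the coding DNA strand is GGCCAGACGCTGTCAACACC. The template is its reverse complement.

5'-GGTGTTGACAGCGTCTGGCC-3'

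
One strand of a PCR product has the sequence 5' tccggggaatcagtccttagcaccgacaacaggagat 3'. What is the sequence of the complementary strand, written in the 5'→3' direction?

Pairing A↔T and G↔C gives AGGCCCCTTAGTCAGGAATCGTGGCTGTTGTCCTCTA, running 3'→5'. Reverse for the 5'→3' convention.

5′-ATCTCCTGTTGTCGGTGCTAAGGACTGATTCCCCGGA-3′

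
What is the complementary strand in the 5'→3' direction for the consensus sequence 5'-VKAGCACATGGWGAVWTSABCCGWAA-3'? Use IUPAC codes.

Standard pairs A↔T, G↔C; ambiguity codes pair K↔M, W↔W, S↔S, B↔V. Complement (BMTCGTGTACCWCTBWASTVGGCWTT), then reverse for 5'→3'.

5'-TTWCGGVTSAWBTCWCCATGTGCTMB-3'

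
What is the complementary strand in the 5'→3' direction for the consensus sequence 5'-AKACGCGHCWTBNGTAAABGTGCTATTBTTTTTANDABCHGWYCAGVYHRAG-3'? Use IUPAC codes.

5'-CTYDRBCTGRWCDGVTHNTAAAAAVAATAGCACVTTTACNVAWGDCGCGTMT-3'

Standard pairs A↔T, G↔C; ambiguity codes pair R↔Y, K↔M, W↔W, B↔V, D↔H, N↔N. Complement (TMTGCGCDGWAVNCATTTVCACGATAAVAAAAATNHTVGDCWRGTCBRDYTC), then reverse for 5'→3'.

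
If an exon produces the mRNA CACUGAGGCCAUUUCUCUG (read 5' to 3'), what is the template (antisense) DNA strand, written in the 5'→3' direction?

5'-CAGAGAAATGGCCTCAGTG-3'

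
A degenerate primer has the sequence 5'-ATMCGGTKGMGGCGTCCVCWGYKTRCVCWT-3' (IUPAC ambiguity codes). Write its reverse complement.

Standard pairs A↔T, G↔C; ambiguity codes pair R↔Y, M↔K, W↔W, V↔B. Complement (TAKGCCAMCKCCGCAGGBGWCRMAYGBGWA), then reverse for 5'→3'.

5'-AWGBGYAMRCWGBGGACGCCKCMACCGKAT-3'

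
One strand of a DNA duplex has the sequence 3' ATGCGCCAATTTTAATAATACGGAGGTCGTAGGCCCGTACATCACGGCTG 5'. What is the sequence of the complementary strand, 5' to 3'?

The strand is given 3'→5', so its complement runs 5'→3' in the same left-to-right order: pair each base A↔T, G↔C.

5′-TACGCGGTTAAAATTATTATGCCTCCAGCATCCGGGCATGTAGTGCCGAC-3′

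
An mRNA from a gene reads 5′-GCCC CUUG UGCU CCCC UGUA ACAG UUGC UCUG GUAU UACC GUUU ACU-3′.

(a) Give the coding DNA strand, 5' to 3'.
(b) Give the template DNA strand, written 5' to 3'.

(a) The coding strand matches the mRNA with U→T.
(b) The template strand is the reverse complement of the coding strand.

(a) 5'-GCCCCTTGTGCTCCCCTGTAACAGTTGCTCTGGTATTACCGTTTACT-3'
(b) 5'-AGTAAACGGTAATACCAGAGCAACTGTTACAGGGGAGCACAAGGGGC-3'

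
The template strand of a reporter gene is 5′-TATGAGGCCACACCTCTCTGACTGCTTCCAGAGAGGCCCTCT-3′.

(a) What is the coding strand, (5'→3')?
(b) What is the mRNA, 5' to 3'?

(a) 5'-AGAGGGCCTCTCTGGAAGCAGTCAGAGAGGTGTGGCCTCATA-3'
(b) 5'-AGAGGGCCUCUCUGGAAGCAGUCAGAGAGGUGUGGCCUCAUA-3'

(a) The coding strand is the reverse complement of the template: complement ATACTCCGGTGTGGAGAGACTGACGAAGGTCTCTCCGGGAGA, then reverse.
(b) mRNA has the coding-strand sequence with T→U.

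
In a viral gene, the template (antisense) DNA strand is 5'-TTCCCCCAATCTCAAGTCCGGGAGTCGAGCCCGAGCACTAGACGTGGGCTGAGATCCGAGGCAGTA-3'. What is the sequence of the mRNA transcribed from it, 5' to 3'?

RNA polymerase reads the template 3'→5' and synthesizes mRNA 5'→3' by base-pairing (A→U, T→A, G↔C). The complement of the template is AAGGGGGTTAGAGTTCAGGCCCTCAGCTCGGGCTCGTGATCTGCACCCGACTCTAGGCTCCGTCAT; antiparallel, so 5'→3' the coding strand is TACTGCCTCGGATCTCAGCCCACGTCTAGTGCTCGGGCTCGACTCCCGGACTTGAGATTGGGGGAA. Replace T with U for the mRNA.

5'-UACUGCCUCGGAUCUCAGCCCACGUCUAGUGCUCGGGCUCGACUCCCGGACUUGAGAUUGGGGGAA-3'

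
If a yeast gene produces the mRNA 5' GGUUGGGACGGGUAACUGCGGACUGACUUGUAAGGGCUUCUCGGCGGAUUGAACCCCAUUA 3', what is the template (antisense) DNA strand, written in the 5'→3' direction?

Replace U with T to get the coding DNA strand: GGTTGGGACGGGTAACTGCGGACTGACTTGTAAGGGCTTCTCGGCGGATTGAACCCCATTA. The template strand is its reverse complement (complement CCAACCCTGCCCATTGACGCCTGACTGAACATTCCCGAAGAGCCGCCTAACTTGGGGTAAT, then reverse).

5′-TAATGGGGTTCAATCCGCCGAGAAGCCCTTACAAGTCAGTCCGCAGTTACCCGTCCCAACC-3′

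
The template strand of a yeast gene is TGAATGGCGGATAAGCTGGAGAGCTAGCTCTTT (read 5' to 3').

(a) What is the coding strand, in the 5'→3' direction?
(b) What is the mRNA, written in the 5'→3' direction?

(a) The coding strand is the reverse complement of the template: complement ACTTACCGCCTATTCGACCTCTCGATCGAGAAA, then reverse.
(b) mRNA has the coding-strand sequence with T→U.

(a) 5'-AAAGAGCTAGCTCTCCAGCTTATCCGCCATTCA-3'
(b) 5'-AAAGAGCUAGCUCUCCAGCUUAUCCGCCAUUCA-3'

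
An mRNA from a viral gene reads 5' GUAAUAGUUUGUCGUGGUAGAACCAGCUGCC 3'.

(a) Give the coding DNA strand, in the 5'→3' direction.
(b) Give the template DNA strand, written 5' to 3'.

(a) 5′-GTAATAGTTTGTCGTGGTAGAACCAGCTGCC-3′
(b) 5'-GGCAGCTGGTTCTACCACGACAAACTATTAC-3'

(a) The coding strand matches the mRNA with U→T.
(b) The template strand is the reverse complement of the coding strand.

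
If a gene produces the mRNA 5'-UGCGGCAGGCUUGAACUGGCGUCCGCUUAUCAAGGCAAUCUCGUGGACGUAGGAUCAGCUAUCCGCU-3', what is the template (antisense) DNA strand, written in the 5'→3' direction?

Replace U with T to get the coding DNA strand: TGCGGCAGGCTTGAACTGGCGTCCGCTTATCAAGGCAATCTCGTGGACGTAGGATCAGCTATCCGCT. The template strand is its reverse complement (complement ACGCCGTCCGAACTTGACCGCAGGCGAATAGTTCCGTTAGAGCACCTGCATCCTAGTCGATAGGCGA, then reverse).

5'-AGCGGATAGCTGATCCTACGTCCACGAGATTGCCTTGATAAGCGGACGCCAGTTCAAGCCTGCCGCA-3'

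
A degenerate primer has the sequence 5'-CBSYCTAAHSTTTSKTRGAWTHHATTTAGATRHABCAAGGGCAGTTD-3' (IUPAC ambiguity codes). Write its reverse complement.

Standard pairs A↔T, G↔C; ambiguity codes pair R↔Y, K↔M, W↔W, S↔S, B↔V, D↔H. Complement (GVSRGATTDSAAASMAYCTWADDTAAATCTAYDTVGTTCCCGTCAAH), then reverse for 5'→3'.

5′-HAACTGCCCTTGVTDYATCTAAATDDAWTCYAMSAAASDTTAGRSVG-3′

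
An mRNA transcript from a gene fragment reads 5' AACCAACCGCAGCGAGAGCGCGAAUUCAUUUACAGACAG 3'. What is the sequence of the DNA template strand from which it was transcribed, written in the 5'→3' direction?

5'-CTGTCTGTAAATGAATTCGCGCTCTCGCTGCGGTTGGTT-3'

Replace U with T to get the coding DNA strand: AACCAACCGCAGCGAGAGCGCGAATTCATTTACAGACAG. The template strand is its reverse complement (complement TTGGTTGGCGTCGCTCTCGCGCTTAAGTAAATGTCTGTC, then reverse).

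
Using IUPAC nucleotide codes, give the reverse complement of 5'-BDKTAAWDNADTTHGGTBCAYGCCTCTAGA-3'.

Standard pairs A↔T, G↔C; ambiguity codes pair Y↔R, K↔M, W↔W, B↔V, D↔H, N↔N. Complement (VHMATTWHNTHAADCCAVGTRCGGAGATCT), then reverse for 5'→3'.

5'-TCTAGAGGCRTGVACCDAAHTNHWTTAMHV-3'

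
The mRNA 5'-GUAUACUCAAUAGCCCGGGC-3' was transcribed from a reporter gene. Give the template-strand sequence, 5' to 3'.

Replace U with T to get the coding DNA strand: GTATACTCAATAGCCCGGGC. The template strand is its reverse complement (complement CATATGAGTTATCGGGCCCG, then reverse).

5'-GCCCGGGCTATTGAGTATAC-3'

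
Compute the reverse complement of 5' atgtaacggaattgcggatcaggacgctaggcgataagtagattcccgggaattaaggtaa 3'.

Complement each base (A↔T, G↔C): TACATTGCCTTAACGCCTAGTCCTGCGATCCGCTATTCATCTAAGGGCCCTTAATTCCATT. Then reverse.

5′-TTACCTTAATTCCCGGGAATCTACTTATCGCCTAGCGTCCTGATCCGCAATTCCGTTACAT-3′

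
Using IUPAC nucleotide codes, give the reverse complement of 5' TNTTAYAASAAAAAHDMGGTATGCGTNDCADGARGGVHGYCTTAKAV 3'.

5'-BTMTAAGRCDBCCYTCHTGHNACGCATACCKHDTTTTTSTTRTAANA-3'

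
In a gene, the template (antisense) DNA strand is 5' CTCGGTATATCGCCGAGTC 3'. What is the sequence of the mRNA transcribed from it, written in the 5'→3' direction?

5′-GACUCGGCGAUAUACCGAG-3′

The mRNA has the sequence of the coding strand (reverse complement of the template) with T→U. Reverse complement of CTCGGTATATCGCCGAGTC is GACTCGGCGATATACCGAG; then T→U.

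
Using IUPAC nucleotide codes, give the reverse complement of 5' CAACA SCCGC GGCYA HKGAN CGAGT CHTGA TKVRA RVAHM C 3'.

Standard pairs A↔T, G↔C; ambiguity codes pair R↔Y, M↔K, S↔S, H↔D, V↔B, N↔N. Complement (GTTGTSGGCGCCGRTDMCTNGCTCAGDACTAMBYTYBTDKG), then reverse for 5'→3'.

5'-GKDTBYTYBMATCADGACTCGNTCMDTRGCCGCGGSTGTTG-3'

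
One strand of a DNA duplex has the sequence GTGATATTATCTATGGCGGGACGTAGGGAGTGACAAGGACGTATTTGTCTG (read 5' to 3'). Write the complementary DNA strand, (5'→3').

5'-CAGACAAATACGTCCTTGTCACTCCCTACGTCCCGCCATAGATAATATCAC-3'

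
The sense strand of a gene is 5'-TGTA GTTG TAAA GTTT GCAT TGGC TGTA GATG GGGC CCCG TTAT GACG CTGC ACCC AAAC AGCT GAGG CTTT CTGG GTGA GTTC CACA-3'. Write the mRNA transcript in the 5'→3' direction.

5'-UGUAGUUGUAAAGUUUGCAUUGGCUGUAGAUGGGGCCCCGUUAUGACGCUGCACCCAAACAGCUGAGGCUUUCUGGGUGAGUUCCACA-3'

The mRNA is synthesized from the template strand, so it matches the coding strand with T replaced by U.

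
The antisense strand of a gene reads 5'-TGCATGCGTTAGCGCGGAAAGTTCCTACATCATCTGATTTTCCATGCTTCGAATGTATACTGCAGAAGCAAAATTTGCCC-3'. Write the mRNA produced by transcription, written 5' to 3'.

5'-GGGCAAAUUUUGCUUCUGCAGUAUACAUUCGAAGCAUGGAAAAUCAGAUGAUGUAGGAACUUUCCGCGCUAACGCAUGCA-3'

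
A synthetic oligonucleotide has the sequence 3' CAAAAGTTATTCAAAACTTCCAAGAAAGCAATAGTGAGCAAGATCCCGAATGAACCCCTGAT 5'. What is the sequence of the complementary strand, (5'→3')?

5'-GTTTTCAATAAGTTTTGAAGGTTCTTTCGTTATCACTCGTTCTAGGGCTTACTTGGGGACTA-3'

The strand is given 3'→5', so its complement runs 5'→3' in the same left-to-right order: pair each base A↔T, G↔C.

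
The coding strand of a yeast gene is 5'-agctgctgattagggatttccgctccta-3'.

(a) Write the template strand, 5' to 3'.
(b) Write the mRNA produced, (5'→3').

(a) 5'-TAGGAGCGGAAATCCCTAATCAGCAGCT-3'
(b) 5'-AGCUGCUGAUUAGGGAUUUCCGCUCCUA-3'

(a) The template strand is the reverse complement of the coding strand: complement TCGACGACTAATCCCTAAAGGCGAGGAT, then reverse.
(b) mRNA matches the coding strand with T→U.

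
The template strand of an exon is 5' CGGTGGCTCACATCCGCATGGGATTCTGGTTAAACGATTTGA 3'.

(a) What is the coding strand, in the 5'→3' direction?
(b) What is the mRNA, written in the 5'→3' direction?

(a) 5'-TCAAATCGTTTAACCAGAATCCCATGCGGATGTGAGCCACCG-3'
(b) 5'-UCAAAUCGUUUAACCAGAAUCCCAUGCGGAUGUGAGCCACCG-3'

(a) The coding strand is the reverse complement of the template: complement GCCACCGAGTGTAGGCGTACCCTAAGACCAATTTGCTAAACT, then reverse.
(b) mRNA has the coding-strand sequence with T→U.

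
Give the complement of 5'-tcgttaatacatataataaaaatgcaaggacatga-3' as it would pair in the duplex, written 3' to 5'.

Base-pairing A↔T, G↔C gives the complement. The complementary strand is antiparallel, so paired with a 5'→3' strand it runs 3'→5'.

3'-AGCAATTATGTATATTATTTTTACGTTCCTGTACT-5'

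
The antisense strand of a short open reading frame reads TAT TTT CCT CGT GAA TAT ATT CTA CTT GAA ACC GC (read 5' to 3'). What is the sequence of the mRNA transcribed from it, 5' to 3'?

5'-GCGGUUUCAAGUAGAAUAUAUUCACGAGGAAAAUA-3'

The mRNA has the sequence of the coding strand (reverse complement of the template) with T→U. Reverse complement of TATTTTCCTCGTGAATATATTCTACTTGAAACCGC is GCGGTTTCAAGTAGAATATATTCACGAGGAAAATA; then T→U.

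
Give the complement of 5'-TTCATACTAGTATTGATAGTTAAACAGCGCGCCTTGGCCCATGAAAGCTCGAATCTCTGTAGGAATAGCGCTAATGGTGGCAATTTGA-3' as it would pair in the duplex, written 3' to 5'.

3'-AAGTATGATCATAACTATCAATTTGTCGCGCGGAACCGGGTACTTTCGAGCTTAGAGACATCCTTATCGCGATTACCACCGTTAAACT-5'

Base-pairing A↔T, G↔C gives the complement. The complementary strand is antiparallel, so paired with a 5'→3' strand it runs 3'→5'.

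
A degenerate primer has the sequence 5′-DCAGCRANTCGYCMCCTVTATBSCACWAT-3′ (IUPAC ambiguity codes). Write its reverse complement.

5'-ATWGTGSVATABAGGKGRCGANTYGCTGH-3'

Standard pairs A↔T, G↔C; ambiguity codes pair R↔Y, M↔K, W↔W, S↔S, B↔V, D↔H, N↔N. Complement (HGTCGYTNAGCRGKGGABATAVSGTGWTA), then reverse for 5'→3'.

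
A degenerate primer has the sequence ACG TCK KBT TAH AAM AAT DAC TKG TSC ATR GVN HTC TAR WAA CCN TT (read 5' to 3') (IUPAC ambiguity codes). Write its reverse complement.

5′-AANGGTTWYTAGADNBCYATGSACMAGTHATTKTTDTAAVMMGACGT-3′

Standard pairs A↔T, G↔C; ambiguity codes pair R↔Y, M↔K, W↔W, S↔S, B↔V, D↔H, N↔N. Complement (TGCAGMMVAATDTTKTTAHTGAMCASGTAYCBNDAGATYWTTGGNAA), then reverse for 5'→3'.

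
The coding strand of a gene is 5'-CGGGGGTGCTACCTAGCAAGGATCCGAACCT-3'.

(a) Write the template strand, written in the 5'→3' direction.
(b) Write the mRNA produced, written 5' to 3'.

(a) 5'-AGGTTCGGATCCTTGCTAGGTAGCACCCCCG-3'
(b) 5'-CGGGGGUGCUACCUAGCAAGGAUCCGAACCU-3'

(a) The template strand is the reverse complement of the coding strand: complement GCCCCCACGATGGATCGTTCCTAGGCTTGGA, then reverse.
(b) mRNA matches the coding strand with T→U.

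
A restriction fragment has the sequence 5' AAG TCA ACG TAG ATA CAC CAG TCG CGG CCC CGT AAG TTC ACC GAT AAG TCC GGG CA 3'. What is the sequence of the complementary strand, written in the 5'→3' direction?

Pairing A↔T and G↔C gives TTCAGTTGCATCTATGTGGTCAGCGCCGGGGCATTCAAGTGGCTATTCAGGCCCGT, running 3'→5'. Reverse for the 5'→3' convention.

5'-TGCCCGGACTTATCGGTGAACTTACGGGGCCGCGACTGGTGTATCTACGTTGACTT-3'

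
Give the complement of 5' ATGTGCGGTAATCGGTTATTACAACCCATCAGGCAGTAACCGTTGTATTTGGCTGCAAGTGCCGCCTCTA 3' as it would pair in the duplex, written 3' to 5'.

Base-pairing A↔T, G↔C gives the complement. The complementary strand is antiparallel, so paired with a 5'→3' strand it runs 3'→5'.

3'-TACACGCCATTAGCCAATAATGTTGGGTAGTCCGTCATTGGCAACATAAACCGACGTTCACGGCGGAGAT-5'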